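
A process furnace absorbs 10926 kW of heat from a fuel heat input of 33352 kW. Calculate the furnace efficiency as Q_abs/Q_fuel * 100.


Furnace efficiency = Q_absorbed / Q_fuel * 100
= 10926 / 33352 * 100 = 32.76

32.76 %


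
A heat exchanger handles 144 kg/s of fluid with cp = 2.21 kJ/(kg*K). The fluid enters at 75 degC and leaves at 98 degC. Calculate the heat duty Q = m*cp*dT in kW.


Q = m_dot * cp * delta_T
delta_T = 98 - 75 = 23 K
Q = 144 * 2.21 * 23
= 318.24 * 23
= 7319.52 kW

7319.52 kW


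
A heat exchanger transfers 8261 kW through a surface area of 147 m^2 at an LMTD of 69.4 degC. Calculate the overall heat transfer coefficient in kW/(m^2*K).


From Q = U*A*LMTD, U = Q / (A * LMTD)
U = 8261 / (147 * 69.4) = 8261 / 10201.8 = 0.8098

0.8098 kW/(m^2*K)


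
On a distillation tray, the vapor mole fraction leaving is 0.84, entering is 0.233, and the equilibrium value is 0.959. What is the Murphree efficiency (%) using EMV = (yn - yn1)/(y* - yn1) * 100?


Murphree vapor efficiency: EMV = (y_n - y_(n-1)) / (y*_n - y_(n-1)) * 100
EMV = (0.84 - 0.233) / (0.959 - 0.233) * 100 = 0.607 / 0.726 * 100 = 83.61

83.61 %


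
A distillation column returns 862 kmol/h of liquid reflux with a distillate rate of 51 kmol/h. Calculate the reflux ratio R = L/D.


Reflux ratio definition: R = L / D (liquid returned / distillate withdrawn)
L = 862 kmol/h, D = 51 kmol/h
R = 862 / 51 = 16.90

16.90


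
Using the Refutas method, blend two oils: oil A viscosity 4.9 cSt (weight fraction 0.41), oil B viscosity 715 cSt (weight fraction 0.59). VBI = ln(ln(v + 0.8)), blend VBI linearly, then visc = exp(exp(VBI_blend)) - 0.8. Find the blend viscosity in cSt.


Refutas method: VBN_i = 14.534*ln(ln(visc_i + 0.8)) + 10.975, blended linearly by mass fraction; since VBN is linear in VBI_i = ln(ln(visc_i + 0.8)) and the fractions sum to 1, blend VBI directly: visc = exp(exp(VBI_blend)) - 0.8
VBI_1 = ln(ln(4.9 + 0.8)) = 0.554153
VBI_2 = ln(ln(715 + 0.8)) = 1.88303
VBI_blend = 0.41 * 0.554153 + 0.59 * 1.88303 = 1.33819
visc_blend = exp(exp(1.33819)) - 0.8 = 44.45

44.45 cSt


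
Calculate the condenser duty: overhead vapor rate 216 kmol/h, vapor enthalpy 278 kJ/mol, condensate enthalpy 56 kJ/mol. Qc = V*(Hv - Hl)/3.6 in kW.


Qc = 216 * (278 - 56) / 3.6 = 216 * 222 / 3.6 = 13320

13320 kW


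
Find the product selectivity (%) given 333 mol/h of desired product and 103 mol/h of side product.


Selectivity = desired / (desired + undesired) * 100
Total products = 333 + 103 = 436 mol/h
S = 333 / 436 * 100
= 0.7638 * 100
= 76.38 %

76.38 %


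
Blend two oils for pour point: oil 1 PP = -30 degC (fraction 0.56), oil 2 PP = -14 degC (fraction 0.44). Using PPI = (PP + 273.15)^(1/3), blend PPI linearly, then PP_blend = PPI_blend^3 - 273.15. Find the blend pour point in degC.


PPI_1 = (-30 + 273.15)^(1/3) = 6.241535
PPI_2 = (-14 + 273.15)^(1/3) = 6.375541
PPI_blend = 0.56 * 6.241535 + 0.44 * 6.375541 = 6.300498
PP_blend = 6.300498^3 - 273.15 = 250.1063 - 273.15 = -23.04

-23.04 degC


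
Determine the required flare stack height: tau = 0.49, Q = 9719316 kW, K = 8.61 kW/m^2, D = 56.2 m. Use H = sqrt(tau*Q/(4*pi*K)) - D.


tau*Q/(4*pi*K) = 0.49 * 9719316 / (4 * pi * 8.61) = 44016.8
sqrt(44016.8) = 209.802
H = 209.802 - 56.2 = 153.6

153.6 m


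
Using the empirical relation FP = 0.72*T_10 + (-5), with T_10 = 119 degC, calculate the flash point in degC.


FP = 0.72 * 119 + (-5) = 80.68

80.68 degC


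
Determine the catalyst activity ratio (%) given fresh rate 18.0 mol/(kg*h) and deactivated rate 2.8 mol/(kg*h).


Activity (%) = (rate_used / rate_fresh) * 100
rate_used = 2.8, rate_fresh = 18.0
= (2.8 / 18.0) * 100
= 0.1556 * 100 = 15.56

15.56 %


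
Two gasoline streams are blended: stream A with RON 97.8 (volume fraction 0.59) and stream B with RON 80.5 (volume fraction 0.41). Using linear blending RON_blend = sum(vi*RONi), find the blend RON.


Linear blending: RON_blend = sum(vi * RONi)
Contribution 1: 0.59 * 97.8 = 57.702
Contribution 2: 0.41 * 80.5 = 33.005
RON_blend = 57.702 + 33.005 = 90.707

90.707


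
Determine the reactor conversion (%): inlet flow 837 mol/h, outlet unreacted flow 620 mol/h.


X = (F_in - F_out) / F_in * 100
Moles reacted = 837 - 620 = 217
X = 217 / 837 * 100
= 0.2593 * 100
= 25.93 %

25.93 %


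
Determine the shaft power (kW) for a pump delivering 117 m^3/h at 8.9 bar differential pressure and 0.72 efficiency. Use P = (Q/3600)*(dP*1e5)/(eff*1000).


Q = 117 / 3600 = 0.0325 m^3/s
P = 0.0325 * (8.9 * 1e5) / 0.72 / 1000 = 40.17

40.17 kW


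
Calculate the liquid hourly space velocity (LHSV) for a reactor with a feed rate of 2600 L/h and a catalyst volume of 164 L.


LHSV = volumetric feed rate / catalyst volume
= 2600 L/h / 164 L
= 15.85 h^-1

15.85 h^-1


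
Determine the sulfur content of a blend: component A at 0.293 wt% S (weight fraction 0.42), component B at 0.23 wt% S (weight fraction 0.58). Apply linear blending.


Linear sulfur blending: S_blend = x1*S1 + x2*S2
Contribution 1: 0.42 * 0.293 = 0.12306 wt%
Contribution 2: 0.58 * 0.23 = 0.1334 wt%
S_blend = 0.12306 + 0.1334 = 0.25646

0.25646 wt%


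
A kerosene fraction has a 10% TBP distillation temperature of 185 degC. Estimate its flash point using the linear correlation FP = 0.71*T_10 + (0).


FP = 0.71 * 185 + (0) = 131.35

131.35 degC


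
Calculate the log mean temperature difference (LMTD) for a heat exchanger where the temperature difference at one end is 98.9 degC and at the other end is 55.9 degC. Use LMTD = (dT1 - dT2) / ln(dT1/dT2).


LMTD = (dT1 - dT2) / ln(dT1/dT2)
= (98.9 - 55.9) / ln(98.9 / 55.9) = 43 / 0.570545 = 75.37

75.37 degC


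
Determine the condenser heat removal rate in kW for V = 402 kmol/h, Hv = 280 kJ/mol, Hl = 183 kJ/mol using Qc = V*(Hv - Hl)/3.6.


Qc = 402 * (280 - 183) / 3.6 = 402 * 97 / 3.6 = 10830

10830 kW


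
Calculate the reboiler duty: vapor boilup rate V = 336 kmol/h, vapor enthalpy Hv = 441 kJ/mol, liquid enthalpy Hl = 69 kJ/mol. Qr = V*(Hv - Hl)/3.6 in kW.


Qr = 336 * (441 - 69) / 3.6 = 336 * 372 / 3.6 = 34720

34720 kW


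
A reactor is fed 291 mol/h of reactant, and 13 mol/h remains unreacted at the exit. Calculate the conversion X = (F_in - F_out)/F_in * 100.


X = (F_in - F_out) / F_in * 100
Moles reacted = 291 - 13 = 278
X = 278 / 291 * 100
= 0.9553 * 100
= 95.53 %

95.53 %


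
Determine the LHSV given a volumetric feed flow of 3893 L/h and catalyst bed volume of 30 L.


LHSV = volumetric feed rate / catalyst volume
= 3893 L/h / 30 L
= 129.8 h^-1

129.8 h^-1


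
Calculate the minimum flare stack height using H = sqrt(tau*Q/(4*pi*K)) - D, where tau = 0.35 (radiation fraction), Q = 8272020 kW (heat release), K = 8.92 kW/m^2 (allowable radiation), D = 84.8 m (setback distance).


tau*Q/(4*pi*K) = 0.35 * 8272020 / (4 * pi * 8.92) = 25828.8
sqrt(25828.8) = 160.713
H = 160.713 - 84.8 = 75.91

75.91 m


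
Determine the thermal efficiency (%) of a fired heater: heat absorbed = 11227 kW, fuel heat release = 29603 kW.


Furnace efficiency = Q_absorbed / Q_fuel * 100
= 11227 / 29603 * 100 = 37.93

37.93 %


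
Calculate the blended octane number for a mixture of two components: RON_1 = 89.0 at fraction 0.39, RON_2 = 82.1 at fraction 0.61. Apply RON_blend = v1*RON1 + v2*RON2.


Linear blending: RON_blend = sum(vi * RONi)
Contribution 1: 0.39 * 89.0 = 34.71
Contribution 2: 0.61 * 82.1 = 50.081
RON_blend = 34.71 + 50.081 = 84.791

84.791


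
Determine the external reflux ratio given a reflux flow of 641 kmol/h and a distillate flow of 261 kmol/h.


Reflux ratio definition: R = L / D (liquid returned / distillate withdrawn)
L = 641 kmol/h, D = 261 kmol/h
R = 641 / 261 = 2.456

2.456


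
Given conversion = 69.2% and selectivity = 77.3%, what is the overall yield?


Overall yield = conversion (%) * selectivity (%) / 100
Conversion = 69.2%, Selectivity = 77.3%
Y = 69.2 * 77.3 / 100
= 53.4916 %

53.4916 %


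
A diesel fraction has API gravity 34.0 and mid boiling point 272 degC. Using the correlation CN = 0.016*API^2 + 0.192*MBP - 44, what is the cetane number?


CN = 0.016 * 34.0^2 + 0.192 * 272 - 44
CN = 18.496 + 52.224 - 44 = 26.72

26.72


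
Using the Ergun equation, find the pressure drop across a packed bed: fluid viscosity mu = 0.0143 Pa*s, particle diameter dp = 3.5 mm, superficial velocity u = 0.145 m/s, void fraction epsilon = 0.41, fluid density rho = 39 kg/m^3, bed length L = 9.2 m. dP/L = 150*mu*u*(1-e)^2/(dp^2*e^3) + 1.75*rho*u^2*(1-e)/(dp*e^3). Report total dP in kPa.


dp = 3.5 mm = 0.0035 m
Viscous term = 150*0.0143*0.145*(1-0.41)^2 / (0.0035^2*0.41^3) = 128237
Inertial term = 1.75*39*0.145^2*(1-0.41) / (0.0035*0.41^3) = 3509.71
dP/L = 128237 + 3509.71 = 131747 Pa/m
dP = 131747 * 9.2 / 1000 = 1212 kPa

1212 kPa


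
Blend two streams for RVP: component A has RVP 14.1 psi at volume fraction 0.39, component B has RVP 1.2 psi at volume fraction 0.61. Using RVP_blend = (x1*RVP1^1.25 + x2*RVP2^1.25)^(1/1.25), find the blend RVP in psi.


Chevron index: RVP_blend = (sum xi*RVPi^1.25)^(1/1.25)
RVP^1.25 terms: 0.39 * 14.1^1.25 + 0.61 * 1.2^1.25 = 11.422
RVP_blend = 11.422^(1/1.25) = 7.018

7.018 psi


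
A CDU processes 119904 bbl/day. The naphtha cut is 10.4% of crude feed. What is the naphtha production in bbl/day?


Crude throughput = 119904 bbl/day
Fraction yield = 10.4%
yield = throughput * fraction / 100
yield = 119904 * 10.4 / 100 = 12470.016

12470.016 bbl/day


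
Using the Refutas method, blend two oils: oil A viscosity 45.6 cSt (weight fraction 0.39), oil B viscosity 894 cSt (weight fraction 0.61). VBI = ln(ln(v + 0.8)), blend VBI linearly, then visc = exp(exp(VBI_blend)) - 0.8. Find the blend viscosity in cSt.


Refutas method: VBN_i = 14.534*ln(ln(visc_i + 0.8)) + 10.975, blended linearly by mass fraction; since VBN is linear in VBI_i = ln(ln(visc_i + 0.8)) and the fractions sum to 1, blend VBI directly: visc = exp(exp(VBI_blend)) - 0.8
VBI_1 = ln(ln(45.6 + 0.8)) = 1.34477
VBI_2 = ln(ln(894 + 0.8)) = 1.91642
VBI_blend = 0.39 * 1.34477 + 0.61 * 1.91642 = 1.69348
visc_blend = exp(exp(1.69348)) - 0.8 = 229.3

229.3 cSt


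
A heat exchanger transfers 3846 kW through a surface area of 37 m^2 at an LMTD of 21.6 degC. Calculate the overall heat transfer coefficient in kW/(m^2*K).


From Q = U*A*LMTD, U = Q / (A * LMTD)
U = 3846 / (37 * 21.6) = 3846 / 799.2 = 4.812

4.812 kW/(m^2*K)


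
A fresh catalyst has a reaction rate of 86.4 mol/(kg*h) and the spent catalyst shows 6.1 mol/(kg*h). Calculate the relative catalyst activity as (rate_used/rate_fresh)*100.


Activity (%) = (rate_used / rate_fresh) * 100
rate_used = 6.1, rate_fresh = 86.4
= (6.1 / 86.4) * 100
= 0.07060 * 100 = 7.060

7.060 %


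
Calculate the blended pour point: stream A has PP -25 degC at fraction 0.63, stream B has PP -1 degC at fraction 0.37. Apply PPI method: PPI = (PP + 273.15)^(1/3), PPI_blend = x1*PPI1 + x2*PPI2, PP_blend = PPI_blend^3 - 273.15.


PPI_1 = (-25 + 273.15)^(1/3) = 6.284028
PPI_2 = (-1 + 273.15)^(1/3) = 6.480414
PPI_blend = 0.63 * 6.284028 + 0.37 * 6.480414 = 6.356691
PP_blend = 6.356691^3 - 273.15 = 256.8581 - 273.15 = -16.29

-16.29 degC


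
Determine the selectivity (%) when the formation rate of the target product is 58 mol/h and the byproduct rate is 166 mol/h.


Selectivity = desired / (desired + undesired) * 100
Total products = 58 + 166 = 224 mol/h
S = 58 / 224 * 100
= 0.2589 * 100
= 25.89 %

25.89 %


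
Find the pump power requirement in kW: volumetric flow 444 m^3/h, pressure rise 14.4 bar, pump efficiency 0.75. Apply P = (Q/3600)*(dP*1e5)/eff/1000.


Q = 444 / 3600 = 0.123333 m^3/s
P = 0.123333 * (14.4 * 1e5) / 0.75 / 1000 = 236.8

236.8 kW


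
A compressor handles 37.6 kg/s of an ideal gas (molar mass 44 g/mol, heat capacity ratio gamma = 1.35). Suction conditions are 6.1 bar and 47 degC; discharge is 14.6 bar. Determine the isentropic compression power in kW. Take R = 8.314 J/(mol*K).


Isentropic work: W = m*(gamma/(gamma-1))*(R*T1/MW)*((P2/P1)^((gamma-1)/gamma) - 1)
T1 = 47 + 273.15 = 320.15 K
Pressure ratio = 14.6 / 6.1 = 2.39344
Exponent = (1.35 - 1)/1.35 = 0.259259
(P2/P1)^exp - 1 = 2.39344^0.259259 - 1 = 0.253906
W = 37.6 * 1.35 / 0.35 * 8.314 * 320.15 / 44 * 0.253906 = 2228

2228 kW


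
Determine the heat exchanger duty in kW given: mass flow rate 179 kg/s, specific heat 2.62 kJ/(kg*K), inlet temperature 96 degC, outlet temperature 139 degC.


Q = m_dot * cp * delta_T
delta_T = 139 - 96 = 43 K
Q = 179 * 2.62 * 43
= 468.98 * 43
= 20166.14 kW

20166.14 kW


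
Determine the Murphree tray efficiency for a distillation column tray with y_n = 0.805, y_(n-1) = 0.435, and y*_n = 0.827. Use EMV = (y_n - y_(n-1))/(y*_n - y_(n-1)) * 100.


Murphree vapor efficiency: EMV = (y_n - y_(n-1)) / (y*_n - y_(n-1)) * 100
EMV = (0.805 - 0.435) / (0.827 - 0.435) * 100 = 0.37 / 0.392 * 100 = 94.39

94.39 %


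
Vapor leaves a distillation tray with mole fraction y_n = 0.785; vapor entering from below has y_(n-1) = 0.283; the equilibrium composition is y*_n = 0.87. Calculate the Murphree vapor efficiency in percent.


Murphree vapor efficiency: EMV = (y_n - y_(n-1)) / (y*_n - y_(n-1)) * 100
EMV = (0.785 - 0.283) / (0.87 - 0.283) * 100 = 0.502 / 0.587 * 100 = 85.52

85.52 %


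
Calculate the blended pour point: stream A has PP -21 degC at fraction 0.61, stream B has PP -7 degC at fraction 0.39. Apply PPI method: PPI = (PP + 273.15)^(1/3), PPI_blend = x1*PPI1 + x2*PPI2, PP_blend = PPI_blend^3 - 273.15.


PPI_1 = (-21 + 273.15)^(1/3) = 6.317613
PPI_2 = (-7 + 273.15)^(1/3) = 6.432436
PPI_blend = 0.61 * 6.317613 + 0.39 * 6.432436 = 6.362394
PP_blend = 6.362394^3 - 273.15 = 257.5501 - 273.15 = -15.6

-15.6 degC


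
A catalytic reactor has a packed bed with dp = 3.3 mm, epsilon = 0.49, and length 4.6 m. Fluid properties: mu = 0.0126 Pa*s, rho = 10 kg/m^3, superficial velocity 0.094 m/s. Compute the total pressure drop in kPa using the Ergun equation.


dp = 3.3 mm = 0.0033 m
Viscous term = 150*0.0126*0.094*(1-0.49)^2 / (0.0033^2*0.49^3) = 36067.3
Inertial term = 1.75*10*0.094^2*(1-0.49) / (0.0033*0.49^3) = 203.124
dP/L = 36067.3 + 203.124 = 36270.4 Pa/m
dP = 36270.4 * 4.6 / 1000 = 166.8 kPa

166.8 kPa


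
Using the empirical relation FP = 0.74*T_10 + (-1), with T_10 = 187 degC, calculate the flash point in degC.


FP = 0.74 * 187 + (-1) = 137.38

137.38 degC


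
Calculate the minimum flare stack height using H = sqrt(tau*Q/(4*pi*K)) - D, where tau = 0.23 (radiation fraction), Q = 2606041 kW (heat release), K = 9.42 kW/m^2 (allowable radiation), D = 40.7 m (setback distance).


tau*Q/(4*pi*K) = 0.23 * 2606041 / (4 * pi * 9.42) = 5063.47
sqrt(5063.47) = 71.1581
H = 71.1581 - 40.7 = 30.46

30.46 m


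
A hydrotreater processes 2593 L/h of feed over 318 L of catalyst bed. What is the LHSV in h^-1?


LHSV = volumetric feed rate / catalyst volume
= 2593 L/h / 318 L
= 8.154 h^-1

8.154 h^-1


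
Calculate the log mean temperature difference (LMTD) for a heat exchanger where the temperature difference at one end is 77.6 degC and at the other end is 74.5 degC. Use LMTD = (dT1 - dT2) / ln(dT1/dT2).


LMTD = (dT1 - dT2) / ln(dT1/dT2)
= (77.6 - 74.5) / ln(77.6 / 74.5) = 3.1 / 0.0407683 = 76.04

76.04 degC


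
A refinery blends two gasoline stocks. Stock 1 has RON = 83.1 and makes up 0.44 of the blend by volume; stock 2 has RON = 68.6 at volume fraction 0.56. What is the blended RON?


Linear blending: RON_blend = sum(vi * RONi)
Contribution 1: 0.44 * 83.1 = 36.564
Contribution 2: 0.56 * 68.6 = 38.416
RON_blend = 36.564 + 38.416 = 74.98

74.98


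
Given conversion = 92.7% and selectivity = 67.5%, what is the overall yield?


Overall yield = conversion (%) * selectivity (%) / 100
Conversion = 92.7%, Selectivity = 67.5%
Y = 92.7 * 67.5 / 100
= 62.5725 %

62.5725 %


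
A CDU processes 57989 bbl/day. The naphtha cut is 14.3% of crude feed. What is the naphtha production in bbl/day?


Crude throughput = 57989 bbl/day
Fraction yield = 14.3%
yield = throughput * fraction / 100
yield = 57989 * 14.3 / 100 = 8292.427

8292.427 bbl/day


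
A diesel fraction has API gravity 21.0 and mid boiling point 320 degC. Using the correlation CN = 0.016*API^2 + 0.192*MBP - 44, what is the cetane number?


CN = 0.016 * 21.0^2 + 0.192 * 320 - 44
CN = 7.056 + 61.44 - 44 = 24.496

24.496


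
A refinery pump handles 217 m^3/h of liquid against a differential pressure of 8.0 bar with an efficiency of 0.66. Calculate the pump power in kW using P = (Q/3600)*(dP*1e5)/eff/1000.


Q = 217 / 3600 = 0.0602778 m^3/s
P = 0.0602778 * (8.0 * 1e5) / 0.66 / 1000 = 73.06

73.06 kW


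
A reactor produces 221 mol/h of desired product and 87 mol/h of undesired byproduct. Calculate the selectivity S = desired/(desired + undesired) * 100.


Selectivity = desired / (desired + undesired) * 100
Total products = 221 + 87 = 308 mol/h
S = 221 / 308 * 100
= 0.7175 * 100
= 71.75 %

71.75 %


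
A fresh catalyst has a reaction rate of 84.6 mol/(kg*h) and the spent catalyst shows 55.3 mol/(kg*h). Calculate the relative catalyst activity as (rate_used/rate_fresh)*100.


Activity (%) = (rate_used / rate_fresh) * 100
rate_used = 55.3, rate_fresh = 84.6
= (55.3 / 84.6) * 100
= 0.6537 * 100 = 65.37

65.37 %


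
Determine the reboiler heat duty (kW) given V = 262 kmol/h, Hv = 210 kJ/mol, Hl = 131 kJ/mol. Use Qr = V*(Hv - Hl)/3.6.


Qr = 262 * (210 - 131) / 3.6 = 262 * 79 / 3.6 = 5749

5749 kW


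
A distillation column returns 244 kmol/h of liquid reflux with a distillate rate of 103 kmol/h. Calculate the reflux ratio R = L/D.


Reflux ratio definition: R = L / D (liquid returned / distillate withdrawn)
L = 244 kmol/h, D = 103 kmol/h
R = 244 / 103 = 2.369

2.369


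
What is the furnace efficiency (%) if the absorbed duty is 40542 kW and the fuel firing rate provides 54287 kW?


Furnace efficiency = Q_absorbed / Q_fuel * 100
= 40542 / 54287 * 100 = 74.68

74.68 %


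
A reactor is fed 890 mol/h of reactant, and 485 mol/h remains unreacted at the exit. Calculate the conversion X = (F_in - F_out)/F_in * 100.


X = (F_in - F_out) / F_in * 100
Moles reacted = 890 - 485 = 405
X = 405 / 890 * 100
= 0.4551 * 100
= 45.51 %

45.51 %


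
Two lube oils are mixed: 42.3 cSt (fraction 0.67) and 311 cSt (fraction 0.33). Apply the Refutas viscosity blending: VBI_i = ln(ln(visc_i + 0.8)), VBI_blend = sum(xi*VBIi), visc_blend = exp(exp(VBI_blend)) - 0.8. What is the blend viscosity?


Refutas method: VBN_i = 14.534*ln(ln(visc_i + 0.8)) + 10.975, blended linearly by mass fraction; since VBN is linear in VBI_i = ln(ln(visc_i + 0.8)) and the fractions sum to 1, blend VBI directly: visc = exp(exp(VBI_blend)) - 0.8
VBI_1 = ln(ln(42.3 + 0.8)) = 1.32536
VBI_2 = ln(ln(311 + 0.8)) = 1.74787
VBI_blend = 0.67 * 1.32536 + 0.33 * 1.74787 = 1.46479
visc_blend = exp(exp(1.46479)) - 0.8 = 74.89

74.89 cSt


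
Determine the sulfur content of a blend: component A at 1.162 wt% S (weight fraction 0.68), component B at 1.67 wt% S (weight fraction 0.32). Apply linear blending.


Linear sulfur blending: S_blend = x1*S1 + x2*S2
Contribution 1: 0.68 * 1.162 = 0.79016 wt%
Contribution 2: 0.32 * 1.67 = 0.5344 wt%
S_blend = 0.79016 + 0.5344 = 1.32456

1.32456 wt%


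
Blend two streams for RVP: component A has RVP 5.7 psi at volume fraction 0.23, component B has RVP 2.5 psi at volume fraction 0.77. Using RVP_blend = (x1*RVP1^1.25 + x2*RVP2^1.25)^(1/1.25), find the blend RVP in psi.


Chevron index: RVP_blend = (sum xi*RVPi^1.25)^(1/1.25)
RVP^1.25 terms: 0.23 * 5.7^1.25 + 0.77 * 2.5^1.25 = 4.44624
RVP_blend = 4.44624^(1/1.25) = 3.299

3.299 psi


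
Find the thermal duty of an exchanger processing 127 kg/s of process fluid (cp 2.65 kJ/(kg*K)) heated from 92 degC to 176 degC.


Q = m_dot * cp * delta_T
delta_T = 176 - 92 = 84 K
Q = 127 * 2.65 * 84
= 336.55 * 84
= 28270.2 kW

28270.2 kW


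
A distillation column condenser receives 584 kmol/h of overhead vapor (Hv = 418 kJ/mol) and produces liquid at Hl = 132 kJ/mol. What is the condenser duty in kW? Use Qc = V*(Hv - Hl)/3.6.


Qc = 584 * (418 - 132) / 3.6 = 584 * 286 / 3.6 = 46400

46400 kW


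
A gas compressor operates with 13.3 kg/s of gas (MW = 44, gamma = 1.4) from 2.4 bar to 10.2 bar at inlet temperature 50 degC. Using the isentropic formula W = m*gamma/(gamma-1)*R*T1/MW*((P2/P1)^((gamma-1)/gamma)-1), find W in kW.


Isentropic work: W = m*(gamma/(gamma-1))*(R*T1/MW)*((P2/P1)^((gamma-1)/gamma) - 1)
T1 = 50 + 273.15 = 323.15 K
Pressure ratio = 10.2 / 2.4 = 4.25
Exponent = (1.4 - 1)/1.4 = 0.285714
(P2/P1)^exp - 1 = 4.25^0.285714 - 1 = 0.511957
W = 13.3 * 1.4 / 0.4 * 8.314 * 323.15 / 44 * 0.511957 = 1455

1455 kW


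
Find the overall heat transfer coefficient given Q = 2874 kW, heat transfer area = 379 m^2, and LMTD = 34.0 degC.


From Q = U*A*LMTD, U = Q / (A * LMTD)
U = 2874 / (379 * 34.0) = 2874 / 12886 = 0.2230

0.2230 kW/(m^2*K)


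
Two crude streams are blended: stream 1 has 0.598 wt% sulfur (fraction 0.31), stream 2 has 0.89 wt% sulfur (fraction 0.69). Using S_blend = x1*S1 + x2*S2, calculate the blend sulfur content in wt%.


Linear sulfur blending: S_blend = x1*S1 + x2*S2
Contribution 1: 0.31 * 0.598 = 0.18538 wt%
Contribution 2: 0.69 * 0.89 = 0.6141 wt%
S_blend = 0.18538 + 0.6141 = 0.79948

0.79948 wt%


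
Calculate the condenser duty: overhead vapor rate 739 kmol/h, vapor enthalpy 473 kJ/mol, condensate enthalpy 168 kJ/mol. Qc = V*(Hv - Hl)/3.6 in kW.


Qc = 739 * (473 - 168) / 3.6 = 739 * 305 / 3.6 = 62610

62610 kW


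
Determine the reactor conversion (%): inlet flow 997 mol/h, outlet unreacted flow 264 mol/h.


X = (F_in - F_out) / F_in * 100
Moles reacted = 997 - 264 = 733
X = 733 / 997 * 100
= 0.7352 * 100
= 73.52 %

73.52 %


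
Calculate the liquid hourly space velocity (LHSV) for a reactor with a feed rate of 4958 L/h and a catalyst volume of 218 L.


LHSV = volumetric feed rate / catalyst volume
= 4958 L/h / 218 L
= 22.74 h^-1

22.74 h^-1


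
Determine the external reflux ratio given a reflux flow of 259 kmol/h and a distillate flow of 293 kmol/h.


Reflux ratio definition: R = L / D (liquid returned / distillate withdrawn)
L = 259 kmol/h, D = 293 kmol/h
R = 259 / 293 = 0.8840

0.8840


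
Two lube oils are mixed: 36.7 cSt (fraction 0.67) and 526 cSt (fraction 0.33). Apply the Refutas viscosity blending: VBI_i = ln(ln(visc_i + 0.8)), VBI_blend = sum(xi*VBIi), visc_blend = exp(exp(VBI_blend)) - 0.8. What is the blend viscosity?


Refutas method: VBN_i = 14.534*ln(ln(visc_i + 0.8)) + 10.975, blended linearly by mass fraction; since VBN is linear in VBI_i = ln(ln(visc_i + 0.8)) and the fractions sum to 1, blend VBI directly: visc = exp(exp(VBI_blend)) - 0.8
VBI_1 = ln(ln(36.7 + 0.8)) = 1.28767
VBI_2 = ln(ln(526 + 0.8)) = 1.83527
VBI_blend = 0.67 * 1.28767 + 0.33 * 1.83527 = 1.46838
visc_blend = exp(exp(1.46838)) - 0.8 = 76.08

76.08 cSt


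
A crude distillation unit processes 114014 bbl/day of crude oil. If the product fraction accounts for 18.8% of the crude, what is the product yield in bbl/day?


Crude throughput = 114014 bbl/day
Fraction yield = 18.8%
yield = throughput * fraction / 100
yield = 114014 * 18.8 / 100 = 21434.632

21434.632 bbl/day


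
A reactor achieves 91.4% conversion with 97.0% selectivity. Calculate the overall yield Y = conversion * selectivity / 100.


Overall yield = conversion (%) * selectivity (%) / 100
Conversion = 91.4%, Selectivity = 97.0%
Y = 91.4 * 97.0 / 100
= 88.658 %

88.658 %


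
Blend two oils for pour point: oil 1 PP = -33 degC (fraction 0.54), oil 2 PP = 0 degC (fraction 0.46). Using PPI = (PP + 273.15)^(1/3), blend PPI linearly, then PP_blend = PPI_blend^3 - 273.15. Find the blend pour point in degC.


PPI_1 = (-33 + 273.15)^(1/3) = 6.215759
PPI_2 = (0 + 273.15)^(1/3) = 6.488342
PPI_blend = 0.54 * 6.215759 + 0.46 * 6.488342 = 6.341147
PP_blend = 6.341147^3 - 273.15 = 254.9784 - 273.15 = -18.17

-18.17 degC


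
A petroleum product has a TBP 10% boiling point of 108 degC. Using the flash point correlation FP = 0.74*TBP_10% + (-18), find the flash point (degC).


FP = 0.74 * 108 + (-18) = 61.92

61.92 degC


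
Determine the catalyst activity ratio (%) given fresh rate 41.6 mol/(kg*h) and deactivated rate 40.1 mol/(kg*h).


Activity (%) = (rate_used / rate_fresh) * 100
rate_used = 40.1, rate_fresh = 41.6
= (40.1 / 41.6) * 100
= 0.9639 * 100 = 96.39

96.39 %


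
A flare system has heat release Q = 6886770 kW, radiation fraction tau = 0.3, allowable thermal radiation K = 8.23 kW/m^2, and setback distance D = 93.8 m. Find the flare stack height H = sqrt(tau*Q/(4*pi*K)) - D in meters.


tau*Q/(4*pi*K) = 0.3 * 6886770 / (4 * pi * 8.23) = 19976.9
sqrt(19976.9) = 141.34
H = 141.34 - 93.8 = 47.54

47.54 m


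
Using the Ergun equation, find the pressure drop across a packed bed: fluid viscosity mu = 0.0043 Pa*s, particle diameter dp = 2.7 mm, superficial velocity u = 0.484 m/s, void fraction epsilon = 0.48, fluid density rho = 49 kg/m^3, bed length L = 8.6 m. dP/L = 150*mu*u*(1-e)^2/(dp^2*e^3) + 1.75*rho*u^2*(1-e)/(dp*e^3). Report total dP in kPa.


dp = 2.7 mm = 0.0027 m
Viscous term = 150*0.0043*0.484*(1-0.48)^2 / (0.0027^2*0.48^3) = 104703
Inertial term = 1.75*49*0.484^2*(1-0.48) / (0.0027*0.48^3) = 34981.7
dP/L = 104703 + 34981.7 = 139685 Pa/m
dP = 139685 * 8.6 / 1000 = 1201 kPa

1201 kPa


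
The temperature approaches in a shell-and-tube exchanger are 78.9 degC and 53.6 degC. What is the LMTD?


LMTD = (dT1 - dT2) / ln(dT1/dT2)
= (78.9 - 53.6) / ln(78.9 / 53.6) = 25.3 / 0.386632 = 65.44

65.44 degC


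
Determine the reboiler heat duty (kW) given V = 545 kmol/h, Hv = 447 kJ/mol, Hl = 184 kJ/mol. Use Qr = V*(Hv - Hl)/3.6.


Qr = 545 * (447 - 184) / 3.6 = 545 * 263 / 3.6 = 39820

39820 kW


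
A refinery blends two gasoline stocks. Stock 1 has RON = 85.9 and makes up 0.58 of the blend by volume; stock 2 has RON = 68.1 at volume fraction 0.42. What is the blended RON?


Linear blending: RON_blend = sum(vi * RONi)
Contribution 1: 0.58 * 85.9 = 49.822
Contribution 2: 0.42 * 68.1 = 28.602
RON_blend = 49.822 + 28.602 = 78.424

78.424


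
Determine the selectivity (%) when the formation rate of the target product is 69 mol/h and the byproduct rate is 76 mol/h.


Selectivity = desired / (desired + undesired) * 100
Total products = 69 + 76 = 145 mol/h
S = 69 / 145 * 100
= 0.4759 * 100
= 47.59 %

47.59 %


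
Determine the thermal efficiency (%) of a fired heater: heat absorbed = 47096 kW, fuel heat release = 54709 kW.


Furnace efficiency = Q_absorbed / Q_fuel * 100
= 47096 / 54709 * 100 = 86.08

86.08 %


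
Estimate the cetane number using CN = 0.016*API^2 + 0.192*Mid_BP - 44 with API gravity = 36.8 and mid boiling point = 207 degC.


CN = 0.016 * 36.8^2 + 0.192 * 207 - 44
CN = 21.66784 + 39.744 - 44 = 17.41184

17.41184


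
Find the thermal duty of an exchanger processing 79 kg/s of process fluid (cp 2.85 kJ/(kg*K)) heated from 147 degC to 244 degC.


Q = m_dot * cp * delta_T
delta_T = 244 - 147 = 97 K
Q = 79 * 2.85 * 97
= 225.15 * 97
= 21839.55 kW

21839.55 kW


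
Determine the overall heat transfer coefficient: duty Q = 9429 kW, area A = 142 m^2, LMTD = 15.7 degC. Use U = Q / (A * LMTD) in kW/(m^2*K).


From Q = U*A*LMTD, U = Q / (A * LMTD)
U = 9429 / (142 * 15.7) = 9429 / 2229.4 = 4.229

4.229 kW/(m^2*K)


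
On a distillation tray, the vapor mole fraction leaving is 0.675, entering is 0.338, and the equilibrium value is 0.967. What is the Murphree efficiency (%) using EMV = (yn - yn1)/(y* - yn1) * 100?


Murphree vapor efficiency: EMV = (y_n - y_(n-1)) / (y*_n - y_(n-1)) * 100
EMV = (0.675 - 0.338) / (0.967 - 0.338) * 100 = 0.337 / 0.629 * 100 = 53.58

53.58 %


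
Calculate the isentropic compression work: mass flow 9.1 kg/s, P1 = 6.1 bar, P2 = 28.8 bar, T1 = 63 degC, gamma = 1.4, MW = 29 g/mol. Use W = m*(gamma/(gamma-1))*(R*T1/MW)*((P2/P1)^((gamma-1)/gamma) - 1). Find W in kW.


Isentropic work: W = m*(gamma/(gamma-1))*(R*T1/MW)*((P2/P1)^((gamma-1)/gamma) - 1)
T1 = 63 + 273.15 = 336.15 K
Pressure ratio = 28.8 / 6.1 = 4.72131
Exponent = (1.4 - 1)/1.4 = 0.285714
(P2/P1)^exp - 1 = 4.72131^0.285714 - 1 = 0.558078
W = 9.1 * 1.4 / 0.4 * 8.314 * 336.15 / 29 * 0.558078 = 1713

1713 kW


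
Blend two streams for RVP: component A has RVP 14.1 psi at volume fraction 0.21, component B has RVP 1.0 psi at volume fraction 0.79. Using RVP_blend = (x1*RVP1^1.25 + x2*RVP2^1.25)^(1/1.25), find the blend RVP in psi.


Chevron index: RVP_blend = (sum xi*RVPi^1.25)^(1/1.25)
RVP^1.25 terms: 0.21 * 14.1^1.25 + 0.79 * 1.0^1.25 = 6.52777
RVP_blend = 6.52777^(1/1.25) = 4.486

4.486 psi


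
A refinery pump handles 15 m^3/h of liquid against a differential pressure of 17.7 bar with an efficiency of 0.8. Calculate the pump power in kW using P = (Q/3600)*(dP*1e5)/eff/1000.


Q = 15 / 3600 = 0.00416667 m^3/s
P = 0.00416667 * (17.7 * 1e5) / 0.8 / 1000 = 9.219

9.219 kW


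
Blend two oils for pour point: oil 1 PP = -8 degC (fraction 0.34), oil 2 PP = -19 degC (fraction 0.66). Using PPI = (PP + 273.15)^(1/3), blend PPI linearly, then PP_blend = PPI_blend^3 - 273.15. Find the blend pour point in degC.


PPI_1 = (-8 + 273.15)^(1/3) = 6.42437
PPI_2 = (-19 + 273.15)^(1/3) = 6.334272
PPI_blend = 0.34 * 6.42437 + 0.66 * 6.334272 = 6.364905
PP_blend = 6.364905^3 - 273.15 = 257.8551 - 273.15 = -15.29

-15.29 degC


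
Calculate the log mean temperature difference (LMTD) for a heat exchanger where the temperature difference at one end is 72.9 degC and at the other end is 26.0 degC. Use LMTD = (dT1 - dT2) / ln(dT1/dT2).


LMTD = (dT1 - dT2) / ln(dT1/dT2)
= (72.9 - 26.0) / ln(72.9 / 26.0) = 46.9 / 1.03099 = 45.49

45.49 degC


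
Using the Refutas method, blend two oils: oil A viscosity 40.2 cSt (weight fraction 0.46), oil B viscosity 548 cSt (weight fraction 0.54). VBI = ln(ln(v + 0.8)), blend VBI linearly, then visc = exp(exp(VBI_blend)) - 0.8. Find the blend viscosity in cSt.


Refutas method: VBN_i = 14.534*ln(ln(visc_i + 0.8)) + 10.975, blended linearly by mass fraction; since VBN is linear in VBI_i = ln(ln(visc_i + 0.8)) and the fractions sum to 1, blend VBI directly: visc = exp(exp(VBI_blend)) - 0.8
VBI_1 = ln(ln(40.2 + 0.8)) = 1.31199
VBI_2 = ln(ln(548 + 0.8)) = 1.84178
VBI_blend = 0.46 * 1.31199 + 0.54 * 1.84178 = 1.59808
visc_blend = exp(exp(1.59808)) - 0.8 = 139.5

139.5 cSt


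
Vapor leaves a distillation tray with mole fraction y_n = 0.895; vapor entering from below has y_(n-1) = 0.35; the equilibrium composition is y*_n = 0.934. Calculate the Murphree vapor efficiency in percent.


Murphree vapor efficiency: EMV = (y_n - y_(n-1)) / (y*_n - y_(n-1)) * 100
EMV = (0.895 - 0.35) / (0.934 - 0.35) * 100 = 0.545 / 0.584 * 100 = 93.32

93.32 %


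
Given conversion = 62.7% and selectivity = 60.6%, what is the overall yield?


Overall yield = conversion (%) * selectivity (%) / 100
Conversion = 62.7%, Selectivity = 60.6%
Y = 62.7 * 60.6 / 100
= 37.9962 %

37.9962 %


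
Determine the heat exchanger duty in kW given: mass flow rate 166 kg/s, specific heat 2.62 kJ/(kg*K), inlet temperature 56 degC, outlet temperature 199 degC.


Q = m_dot * cp * delta_T
delta_T = 199 - 56 = 143 K
Q = 166 * 2.62 * 143
= 434.92 * 143
= 62193.56 kW

62193.56 kW


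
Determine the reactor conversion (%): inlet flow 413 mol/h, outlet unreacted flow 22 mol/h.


X = (F_in - F_out) / F_in * 100
Moles reacted = 413 - 22 = 391
X = 391 / 413 * 100
= 0.9467 * 100
= 94.67 %

94.67 %


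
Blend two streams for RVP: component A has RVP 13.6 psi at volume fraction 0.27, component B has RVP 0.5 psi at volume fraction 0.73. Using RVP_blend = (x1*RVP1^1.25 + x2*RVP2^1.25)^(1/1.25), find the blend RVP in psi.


Chevron index: RVP_blend = (sum xi*RVPi^1.25)^(1/1.25)
RVP^1.25 terms: 0.27 * 13.6^1.25 + 0.73 * 0.5^1.25 = 7.35852
RVP_blend = 7.35852^(1/1.25) = 4.937

4.937 psi


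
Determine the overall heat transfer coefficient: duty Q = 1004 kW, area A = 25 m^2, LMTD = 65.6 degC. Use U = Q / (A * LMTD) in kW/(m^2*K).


From Q = U*A*LMTD, U = Q / (A * LMTD)
U = 1004 / (25 * 65.6) = 1004 / 1640 = 0.6122

0.6122 kW/(m^2*K)


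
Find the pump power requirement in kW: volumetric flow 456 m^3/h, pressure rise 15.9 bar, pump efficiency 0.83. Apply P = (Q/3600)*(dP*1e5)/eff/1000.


Q = 456 / 3600 = 0.126667 m^3/s
P = 0.126667 * (15.9 * 1e5) / 0.83 / 1000 = 242.7

242.7 kW


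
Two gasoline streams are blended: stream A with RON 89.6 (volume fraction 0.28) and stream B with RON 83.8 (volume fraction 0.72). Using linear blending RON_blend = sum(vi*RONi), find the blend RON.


Linear blending: RON_blend = sum(vi * RONi)
Contribution 1: 0.28 * 89.6 = 25.088
Contribution 2: 0.72 * 83.8 = 60.336
RON_blend = 25.088 + 60.336 = 85.424

85.424


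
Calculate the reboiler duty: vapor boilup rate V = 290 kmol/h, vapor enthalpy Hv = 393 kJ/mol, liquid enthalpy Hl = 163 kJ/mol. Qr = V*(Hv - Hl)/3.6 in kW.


Qr = 290 * (393 - 163) / 3.6 = 290 * 230 / 3.6 = 18530

18530 kW


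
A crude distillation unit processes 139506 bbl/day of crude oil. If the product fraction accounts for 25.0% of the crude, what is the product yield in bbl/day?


Crude throughput = 139506 bbl/day
Fraction yield = 25.0%
yield = throughput * fraction / 100
yield = 139506 * 25.0 / 100 = 34876.5

34876.5 bbl/day


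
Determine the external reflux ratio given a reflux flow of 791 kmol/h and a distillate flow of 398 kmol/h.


Reflux ratio definition: R = L / D (liquid returned / distillate withdrawn)
L = 791 kmol/h, D = 398 kmol/h
R = 791 / 398 = 1.987

1.987


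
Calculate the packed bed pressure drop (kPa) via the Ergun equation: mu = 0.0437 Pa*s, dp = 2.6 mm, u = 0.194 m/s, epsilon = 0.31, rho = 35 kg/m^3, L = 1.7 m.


dp = 2.6 mm = 0.0026 m
Viscous term = 150*0.0437*0.194*(1-0.31)^2 / (0.0026^2*0.31^3) = 3006360
Inertial term = 1.75*35*0.194^2*(1-0.31) / (0.0026*0.31^3) = 20535.3
dP/L = 3006360 + 20535.3 = 3026900 Pa/m
dP = 3026900 * 1.7 / 1000 = 5146 kPa

5146 kPa


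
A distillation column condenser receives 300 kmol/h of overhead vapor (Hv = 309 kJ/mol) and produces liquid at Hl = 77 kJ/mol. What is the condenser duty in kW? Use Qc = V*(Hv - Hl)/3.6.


Qc = 300 * (309 - 77) / 3.6 = 300 * 232 / 3.6 = 19330

19330 kW


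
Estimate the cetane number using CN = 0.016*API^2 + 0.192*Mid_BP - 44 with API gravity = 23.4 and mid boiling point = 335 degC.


CN = 0.016 * 23.4^2 + 0.192 * 335 - 44
CN = 8.76096 + 64.32 - 44 = 29.08096

29.08096


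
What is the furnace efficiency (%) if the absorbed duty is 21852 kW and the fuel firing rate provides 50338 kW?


Furnace efficiency = Q_absorbed / Q_fuel * 100
= 21852 / 50338 * 100 = 43.41

43.41 %


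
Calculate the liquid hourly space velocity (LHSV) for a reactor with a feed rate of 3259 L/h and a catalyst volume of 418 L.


LHSV = volumetric feed rate / catalyst volume
= 3259 L/h / 418 L
= 7.797 h^-1

7.797 h^-1


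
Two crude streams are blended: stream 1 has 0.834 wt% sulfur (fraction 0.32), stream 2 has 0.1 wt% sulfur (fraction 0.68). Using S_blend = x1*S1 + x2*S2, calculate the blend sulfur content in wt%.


Linear sulfur blending: S_blend = x1*S1 + x2*S2
Contribution 1: 0.32 * 0.834 = 0.26688 wt%
Contribution 2: 0.68 * 0.1 = 0.068 wt%
S_blend = 0.26688 + 0.068 = 0.33488

0.33488 wt%


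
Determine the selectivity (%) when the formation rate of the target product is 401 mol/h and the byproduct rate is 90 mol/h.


Selectivity = desired / (desired + undesired) * 100
Total products = 401 + 90 = 491 mol/h
S = 401 / 491 * 100
= 0.8167 * 100
= 81.67 %

81.67 %


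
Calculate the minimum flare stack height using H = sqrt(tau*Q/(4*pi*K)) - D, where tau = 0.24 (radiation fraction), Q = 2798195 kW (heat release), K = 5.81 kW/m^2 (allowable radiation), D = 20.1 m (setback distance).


tau*Q/(4*pi*K) = 0.24 * 2798195 / (4 * pi * 5.81) = 9198.21
sqrt(9198.21) = 95.9073
H = 95.9073 - 20.1 = 75.81

75.81 m


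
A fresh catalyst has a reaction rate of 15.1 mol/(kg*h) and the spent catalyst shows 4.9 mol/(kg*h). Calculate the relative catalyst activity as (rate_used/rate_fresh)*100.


Activity (%) = (rate_used / rate_fresh) * 100
rate_used = 4.9, rate_fresh = 15.1
= (4.9 / 15.1) * 100
= 0.3245 * 100 = 32.45

32.45 %


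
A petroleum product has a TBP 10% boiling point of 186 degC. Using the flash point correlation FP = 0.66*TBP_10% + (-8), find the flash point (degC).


FP = 0.66 * 186 + (-8) = 114.76

114.76 degC


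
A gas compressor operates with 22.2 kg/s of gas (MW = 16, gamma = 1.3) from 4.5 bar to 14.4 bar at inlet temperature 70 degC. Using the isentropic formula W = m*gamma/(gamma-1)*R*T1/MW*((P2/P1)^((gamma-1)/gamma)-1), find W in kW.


Isentropic work: W = m*(gamma/(gamma-1))*(R*T1/MW)*((P2/P1)^((gamma-1)/gamma) - 1)
T1 = 70 + 273.15 = 343.15 K
Pressure ratio = 14.4 / 4.5 = 3.2
Exponent = (1.3 - 1)/1.3 = 0.230769
(P2/P1)^exp - 1 = 3.2^0.230769 - 1 = 0.307895
W = 22.2 * 1.3 / 0.3 * 8.314 * 343.15 / 16 * 0.307895 = 5281

5281 kW


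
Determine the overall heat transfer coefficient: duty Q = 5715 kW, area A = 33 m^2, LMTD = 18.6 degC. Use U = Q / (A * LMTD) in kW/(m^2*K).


From Q = U*A*LMTD, U = Q / (A * LMTD)
U = 5715 / (33 * 18.6) = 5715 / 613.8 = 9.311

9.311 kW/(m^2*K)


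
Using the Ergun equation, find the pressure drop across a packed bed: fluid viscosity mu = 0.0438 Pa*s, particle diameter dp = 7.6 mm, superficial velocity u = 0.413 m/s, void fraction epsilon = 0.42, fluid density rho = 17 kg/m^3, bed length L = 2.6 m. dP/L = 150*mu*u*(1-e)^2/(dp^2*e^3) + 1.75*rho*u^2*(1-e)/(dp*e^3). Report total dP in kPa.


dp = 7.6 mm = 0.0076 m
Viscous term = 150*0.0438*0.413*(1-0.42)^2 / (0.0076^2*0.42^3) = 213303
Inertial term = 1.75*17*0.413^2*(1-0.42) / (0.0076*0.42^3) = 5227.01
dP/L = 213303 + 5227.01 = 218530 Pa/m
dP = 218530 * 2.6 / 1000 = 568.2 kPa

568.2 kPa


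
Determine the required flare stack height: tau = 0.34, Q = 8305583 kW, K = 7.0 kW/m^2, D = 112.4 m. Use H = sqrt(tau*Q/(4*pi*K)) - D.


tau*Q/(4*pi*K) = 0.34 * 8305583 / (4 * pi * 7.0) = 32102.7
sqrt(32102.7) = 179.172
H = 179.172 - 112.4 = 66.77

66.77 m


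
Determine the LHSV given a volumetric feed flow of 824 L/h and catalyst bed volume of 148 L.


LHSV = volumetric feed rate / catalyst volume
= 824 L/h / 148 L
= 5.568 h^-1

5.568 h^-1


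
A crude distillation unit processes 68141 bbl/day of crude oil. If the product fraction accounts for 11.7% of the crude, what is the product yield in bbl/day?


Crude throughput = 68141 bbl/day
Fraction yield = 11.7%
yield = throughput * fraction / 100
yield = 68141 * 11.7 / 100 = 7972.497

7972.497 bbl/day


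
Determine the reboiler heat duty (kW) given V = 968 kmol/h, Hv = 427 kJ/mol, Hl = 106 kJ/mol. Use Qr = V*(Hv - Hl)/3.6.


Qr = 968 * (427 - 106) / 3.6 = 968 * 321 / 3.6 = 86310

86310 kW


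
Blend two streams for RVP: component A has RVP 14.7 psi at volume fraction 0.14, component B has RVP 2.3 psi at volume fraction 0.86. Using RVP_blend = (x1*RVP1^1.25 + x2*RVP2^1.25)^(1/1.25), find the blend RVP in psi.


Chevron index: RVP_blend = (sum xi*RVPi^1.25)^(1/1.25)
RVP^1.25 terms: 0.14 * 14.7^1.25 + 0.86 * 2.3^1.25 = 6.46561
RVP_blend = 6.46561^(1/1.25) = 4.451

4.451 psi


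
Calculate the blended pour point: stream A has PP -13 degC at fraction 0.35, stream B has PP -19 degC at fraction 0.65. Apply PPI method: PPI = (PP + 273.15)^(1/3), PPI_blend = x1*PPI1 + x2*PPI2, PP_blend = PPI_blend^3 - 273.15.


PPI_1 = (-13 + 273.15)^(1/3) = 6.383731
PPI_2 = (-19 + 273.15)^(1/3) = 6.334272
PPI_blend = 0.35 * 6.383731 + 0.65 * 6.334272 = 6.351583
PP_blend = 6.351583^3 - 273.15 = 256.2394 - 273.15 = -16.91

-16.91 degC


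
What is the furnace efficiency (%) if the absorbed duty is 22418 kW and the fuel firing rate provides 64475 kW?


Furnace efficiency = Q_absorbed / Q_fuel * 100
= 22418 / 64475 * 100 = 34.77

34.77 %
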